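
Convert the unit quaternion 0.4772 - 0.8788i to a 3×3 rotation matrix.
[[1, 0, 0], [0, -0.5446, 0.8387], [0, -0.8387, -0.5446]]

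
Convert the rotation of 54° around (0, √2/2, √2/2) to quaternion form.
0.891 + 0.321j + 0.321k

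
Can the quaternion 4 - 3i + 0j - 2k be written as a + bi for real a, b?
No. The quaternion 4 - 3i - 2k has j-coefficient y = 0 and k-coefficient z = -2, not both zero, so it does not lie in the complex subalgebra spanned by 1 and i.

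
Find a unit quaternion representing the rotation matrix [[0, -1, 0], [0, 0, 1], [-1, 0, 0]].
0.5 - 0.5i + 0.5j + 0.5k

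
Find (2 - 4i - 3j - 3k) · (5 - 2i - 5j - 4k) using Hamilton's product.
-25 - 27i - 35j - 9k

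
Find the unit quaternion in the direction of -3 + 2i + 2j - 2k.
-0.6547 + 0.4364i + 0.4364j - 0.4364k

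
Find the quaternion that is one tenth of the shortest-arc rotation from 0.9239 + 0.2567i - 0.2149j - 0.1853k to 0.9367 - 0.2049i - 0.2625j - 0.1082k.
0.9348 + 0.2114i - 0.2221j - 0.1792k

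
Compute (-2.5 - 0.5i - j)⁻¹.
-0.3333 + 0.0667i + 0.1333j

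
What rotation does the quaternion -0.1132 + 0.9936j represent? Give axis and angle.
axis = (0, 1, 0), θ = 193°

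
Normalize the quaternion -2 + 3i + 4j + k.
-0.3651 + 0.5477i + 0.7303j + 0.1826k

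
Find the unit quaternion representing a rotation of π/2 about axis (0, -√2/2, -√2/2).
0.7071 - 0.5j - 0.5k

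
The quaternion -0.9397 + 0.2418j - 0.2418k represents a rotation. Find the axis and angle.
axis = (0, √2/2, -√2/2), θ = 320°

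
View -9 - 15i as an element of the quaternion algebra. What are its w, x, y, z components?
-9 - 15i + 0j + 0k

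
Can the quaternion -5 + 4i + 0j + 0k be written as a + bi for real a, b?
Yes. The quaternion -5 + 4i has j- and k-coefficients y = z = 0, so it lies in the complex subalgebra spanned by 1 and i.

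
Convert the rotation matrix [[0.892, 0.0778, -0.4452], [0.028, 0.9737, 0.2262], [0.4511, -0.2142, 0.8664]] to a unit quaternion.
0.9659 - 0.114i - 0.232j - 0.0129k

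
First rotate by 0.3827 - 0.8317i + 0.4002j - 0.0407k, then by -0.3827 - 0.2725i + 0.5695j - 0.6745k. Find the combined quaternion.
-0.6285 + 0.4608i + 0.6147j + 0.122k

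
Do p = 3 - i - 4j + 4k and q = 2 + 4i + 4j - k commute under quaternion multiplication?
No: pq = 30 - 2i + 19j + 17k ≠ 30 + 22i - 11j - 7k = qp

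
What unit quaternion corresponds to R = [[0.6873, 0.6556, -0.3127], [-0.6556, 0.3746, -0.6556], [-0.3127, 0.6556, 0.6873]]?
0.829 + 0.3954i - 0.3954k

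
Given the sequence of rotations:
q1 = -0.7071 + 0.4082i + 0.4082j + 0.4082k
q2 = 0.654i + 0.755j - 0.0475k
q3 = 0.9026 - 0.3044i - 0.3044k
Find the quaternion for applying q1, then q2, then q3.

q2 · q1 = -0.5558 - 0.1349i - 0.8202j - 0.0076k
q3 · q2 · q1 = -0.545 - 0.2022i - 0.7016j + 0.412k
-0.545 - 0.2022i - 0.7016j + 0.412k


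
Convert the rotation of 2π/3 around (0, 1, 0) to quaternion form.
0.5 + 0.866j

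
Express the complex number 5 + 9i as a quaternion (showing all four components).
5 + 9i + 0j + 0k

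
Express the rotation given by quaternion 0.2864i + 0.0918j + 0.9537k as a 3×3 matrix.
[[-0.8359, 0.0526, 0.5463], [0.0526, -0.9831, 0.1751], [0.5463, 0.1751, 0.8191]]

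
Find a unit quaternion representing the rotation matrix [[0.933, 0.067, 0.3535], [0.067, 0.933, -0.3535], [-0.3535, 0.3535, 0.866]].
0.9659 + 0.183i + 0.183j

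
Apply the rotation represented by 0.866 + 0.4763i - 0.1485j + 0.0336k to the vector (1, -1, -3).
(1.829, 1.878, -2.032)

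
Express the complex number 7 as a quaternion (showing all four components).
7 + 0i + 0j + 0k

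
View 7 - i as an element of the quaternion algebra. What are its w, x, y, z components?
7 - i + 0j + 0k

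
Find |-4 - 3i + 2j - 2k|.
√33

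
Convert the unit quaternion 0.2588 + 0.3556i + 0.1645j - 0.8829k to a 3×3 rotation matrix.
[[-0.6131, 0.574, -0.5428], [-0.34, -0.8119, -0.4745], [-0.7131, -0.1064, 0.693]]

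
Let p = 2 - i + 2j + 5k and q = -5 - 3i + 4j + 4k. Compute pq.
-41 - 13i - 13j - 15k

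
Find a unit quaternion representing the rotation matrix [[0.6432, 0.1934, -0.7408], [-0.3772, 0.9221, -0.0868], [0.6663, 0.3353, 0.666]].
0.8988 + 0.1174i - 0.3914j - 0.1587k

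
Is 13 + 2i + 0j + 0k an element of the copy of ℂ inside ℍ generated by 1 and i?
Yes. The quaternion 13 + 2i has j- and k-coefficients y = z = 0, so it lies in the complex subalgebra spanned by 1 and i.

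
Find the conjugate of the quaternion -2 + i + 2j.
-2 - i - 2j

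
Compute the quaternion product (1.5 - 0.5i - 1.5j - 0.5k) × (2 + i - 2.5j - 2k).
-1.25 + 2.25i - 8.25j - 1.25k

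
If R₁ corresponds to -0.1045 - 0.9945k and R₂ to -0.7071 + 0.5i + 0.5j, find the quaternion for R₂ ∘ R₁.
0.0739 - 0.5495i + 0.445j + 0.7032k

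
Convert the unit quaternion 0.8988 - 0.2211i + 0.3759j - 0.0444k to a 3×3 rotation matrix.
[[0.7135, -0.0864, 0.6954], [-0.246, 0.8983, 0.3641], [-0.6561, -0.4308, 0.6196]]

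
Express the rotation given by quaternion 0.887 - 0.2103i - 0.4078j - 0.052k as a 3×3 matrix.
[[0.662, 0.2638, -0.7016], [0.0793, 0.9061, 0.4155], [0.7453, -0.3307, 0.5789]]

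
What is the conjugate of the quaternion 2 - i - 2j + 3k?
2 + i + 2j - 3k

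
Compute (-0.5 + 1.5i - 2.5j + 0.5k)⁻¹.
-0.0556 - 0.1667i + 0.2778j - 0.0556k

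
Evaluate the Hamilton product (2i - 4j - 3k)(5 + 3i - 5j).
-26 - 5i - 29j - 13k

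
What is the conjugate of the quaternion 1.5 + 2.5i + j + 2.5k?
1.5 - 2.5i - j - 2.5k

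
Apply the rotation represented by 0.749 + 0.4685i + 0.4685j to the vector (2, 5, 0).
(3.317, 3.683, 2.105)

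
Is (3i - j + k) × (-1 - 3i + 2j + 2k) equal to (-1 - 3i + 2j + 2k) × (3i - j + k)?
No: pq = 9 - 7i - 8j + 2k ≠ 9 + i + 10j - 4k = qp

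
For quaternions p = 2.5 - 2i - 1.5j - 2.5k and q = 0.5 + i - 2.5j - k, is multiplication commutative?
No: pq = -3 - 3.25i - 11.5j + 2.75k ≠ -3 + 6.25i - 2.5j - 10.25k = qp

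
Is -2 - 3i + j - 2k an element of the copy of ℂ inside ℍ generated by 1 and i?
No. The quaternion -2 - 3i + j - 2k has j-coefficient y = 1 and k-coefficient z = -2, not both zero, so it does not lie in the complex subalgebra spanned by 1 and i.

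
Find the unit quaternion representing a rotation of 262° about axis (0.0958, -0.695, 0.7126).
-0.6561 + 0.0723i - 0.5245j + 0.5378k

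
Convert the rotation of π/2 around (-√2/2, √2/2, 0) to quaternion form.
0.7071 - 0.5i + 0.5j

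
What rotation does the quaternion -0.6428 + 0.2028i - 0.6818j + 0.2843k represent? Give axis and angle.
axis = (0.2647, -0.89, 0.3711), θ = 260°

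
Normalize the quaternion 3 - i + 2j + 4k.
0.5477 - 0.1826i + 0.3651j + 0.7303k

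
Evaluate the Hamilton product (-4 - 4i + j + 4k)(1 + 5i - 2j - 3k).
30 - 19i + 17j + 19k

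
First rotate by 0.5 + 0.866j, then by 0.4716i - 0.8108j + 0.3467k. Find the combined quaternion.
0.7022 - 0.0644i - 0.4054j + 0.5818k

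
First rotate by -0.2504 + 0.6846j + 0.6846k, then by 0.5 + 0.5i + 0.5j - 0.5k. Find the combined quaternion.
-0.1252 + 0.5594i - 0.1252j + 0.8098k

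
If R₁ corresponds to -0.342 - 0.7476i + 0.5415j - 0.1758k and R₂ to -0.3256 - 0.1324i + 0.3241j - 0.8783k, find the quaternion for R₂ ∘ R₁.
-0.3175 + 0.7073i + 0.3462j + 0.5282k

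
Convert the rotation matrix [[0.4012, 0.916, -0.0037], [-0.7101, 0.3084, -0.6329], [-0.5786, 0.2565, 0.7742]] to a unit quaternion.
0.788 + 0.2822i + 0.1824j - 0.5159k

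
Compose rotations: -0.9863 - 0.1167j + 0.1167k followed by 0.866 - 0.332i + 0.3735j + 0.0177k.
-0.8126 + 0.3731i - 0.4307j + 0.1223k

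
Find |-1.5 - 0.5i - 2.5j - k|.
3.122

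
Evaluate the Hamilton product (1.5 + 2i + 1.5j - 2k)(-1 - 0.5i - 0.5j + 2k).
4.25 - 0.75i - 5.25j + 4.75k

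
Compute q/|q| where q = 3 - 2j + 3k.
0.6396 - 0.4264j + 0.6396k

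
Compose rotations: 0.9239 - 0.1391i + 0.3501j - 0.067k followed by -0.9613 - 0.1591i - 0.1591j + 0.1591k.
-0.8439 - 0.0583i - 0.5163j + 0.1336k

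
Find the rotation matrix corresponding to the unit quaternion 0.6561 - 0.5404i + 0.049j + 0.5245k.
[[0.445, -0.7412, -0.5026], [0.6353, -0.1343, 0.7605], [-0.6312, -0.6577, 0.4111]]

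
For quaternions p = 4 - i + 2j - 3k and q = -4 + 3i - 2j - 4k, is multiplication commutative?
No: pq = -21 + 2i - 29j - 8k ≠ -21 + 30i - 3j = qp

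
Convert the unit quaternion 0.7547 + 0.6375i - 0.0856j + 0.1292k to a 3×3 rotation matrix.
[[0.952, -0.3042, 0.0355], [0.0859, 0.1538, -0.9844], [0.2939, 0.9401, 0.1725]]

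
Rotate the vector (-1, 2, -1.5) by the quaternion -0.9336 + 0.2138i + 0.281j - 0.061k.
(0.004, 1.021, -2.492)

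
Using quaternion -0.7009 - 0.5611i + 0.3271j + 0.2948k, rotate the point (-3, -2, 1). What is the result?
(-2.718, 1.354, -2.186)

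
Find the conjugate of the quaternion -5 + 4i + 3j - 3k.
-5 - 4i - 3j + 3k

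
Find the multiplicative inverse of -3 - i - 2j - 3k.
-0.1304 + 0.0435i + 0.087j + 0.1304k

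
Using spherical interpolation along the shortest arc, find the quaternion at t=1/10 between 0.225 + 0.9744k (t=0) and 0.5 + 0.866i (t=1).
0.292 + 0.1266i + 0.948k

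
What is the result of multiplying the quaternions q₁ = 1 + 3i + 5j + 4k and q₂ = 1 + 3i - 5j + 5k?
-3 + 51i - 3j - 21k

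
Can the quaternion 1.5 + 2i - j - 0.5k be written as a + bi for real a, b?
No. The quaternion 1.5 + 2i - j - 0.5k has j-coefficient y = -1 and k-coefficient z = -0.5, not both zero, so it does not lie in the complex subalgebra spanned by 1 and i.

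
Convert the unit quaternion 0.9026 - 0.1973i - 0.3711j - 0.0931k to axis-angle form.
axis = (-0.4583, -0.8621, -0.2163), θ = 51°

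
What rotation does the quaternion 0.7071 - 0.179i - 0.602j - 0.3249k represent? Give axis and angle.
axis = (-0.2531, -0.8514, -0.4595), θ = π/2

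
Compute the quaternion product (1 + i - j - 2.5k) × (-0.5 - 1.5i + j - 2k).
-3 + 2.5i + 7.25j - 1.25k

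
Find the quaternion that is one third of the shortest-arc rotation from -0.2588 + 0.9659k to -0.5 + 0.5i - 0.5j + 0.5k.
-0.3762 + 0.1893i - 0.1893j + 0.887k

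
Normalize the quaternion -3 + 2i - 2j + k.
-0.7071 + 0.4714i - 0.4714j + 0.2357k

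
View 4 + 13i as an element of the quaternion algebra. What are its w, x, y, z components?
4 + 13i + 0j + 0k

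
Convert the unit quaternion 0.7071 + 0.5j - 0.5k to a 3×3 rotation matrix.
[[0, 0.7071, 0.7071], [-0.7071, 0.5, -0.5], [-0.7071, -0.5, 0.5]]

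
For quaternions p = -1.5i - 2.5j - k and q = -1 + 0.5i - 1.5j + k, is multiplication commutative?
No: pq = -2 - 2.5i + 3.5j + 4.5k ≠ -2 + 5.5i + 1.5j - 2.5k = qp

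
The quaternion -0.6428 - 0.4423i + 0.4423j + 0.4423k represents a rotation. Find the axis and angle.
axis = (-√3/3, √3/3, √3/3), θ = 260°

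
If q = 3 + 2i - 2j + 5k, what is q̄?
3 - 2i + 2j - 5k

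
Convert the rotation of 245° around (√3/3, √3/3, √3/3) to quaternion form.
-0.5373 + 0.4869i + 0.4869j + 0.4869k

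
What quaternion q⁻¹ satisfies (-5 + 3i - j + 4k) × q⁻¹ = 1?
-0.098 - 0.0588i + 0.0196j - 0.0784k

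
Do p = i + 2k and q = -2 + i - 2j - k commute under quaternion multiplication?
No: pq = 1 + 2i + 3j - 6k ≠ 1 - 6i - 3j - 2k = qp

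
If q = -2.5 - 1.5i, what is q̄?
-2.5 + 1.5i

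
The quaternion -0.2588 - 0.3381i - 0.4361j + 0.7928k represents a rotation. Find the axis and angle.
axis = (-0.35, -0.4515, 0.8208), θ = 7π/6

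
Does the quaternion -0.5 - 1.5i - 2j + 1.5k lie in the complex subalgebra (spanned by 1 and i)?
No. The quaternion -0.5 - 1.5i - 2j + 1.5k has j-coefficient y = -2 and k-coefficient z = 1.5, not both zero, so it does not lie in the complex subalgebra spanned by 1 and i.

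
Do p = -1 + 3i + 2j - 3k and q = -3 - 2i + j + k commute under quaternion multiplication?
No: pq = 10 - 2i - 4j + 15k ≠ 10 - 12i - 10j + k = qp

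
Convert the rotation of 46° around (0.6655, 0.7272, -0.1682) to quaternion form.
0.9205 + 0.26i + 0.2841j - 0.0657k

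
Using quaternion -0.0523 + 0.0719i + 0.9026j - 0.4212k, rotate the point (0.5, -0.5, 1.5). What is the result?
(-0.767, -1.36, -0.559)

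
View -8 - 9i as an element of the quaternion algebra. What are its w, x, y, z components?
-8 - 9i + 0j + 0k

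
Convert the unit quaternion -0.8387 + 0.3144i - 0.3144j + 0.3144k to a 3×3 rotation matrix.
[[0.6046, 0.3297, 0.7251], [-0.7251, 0.6046, 0.3297], [-0.3297, -0.7251, 0.6046]]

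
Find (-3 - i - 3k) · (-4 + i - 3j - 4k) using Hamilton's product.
1 - 8i + 2j + 27k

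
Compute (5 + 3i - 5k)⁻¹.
0.0847 - 0.0508i + 0.0847k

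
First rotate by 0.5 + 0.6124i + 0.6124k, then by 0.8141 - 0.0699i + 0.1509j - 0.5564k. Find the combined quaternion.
0.7906 + 0.556i - 0.2225j + 0.1279k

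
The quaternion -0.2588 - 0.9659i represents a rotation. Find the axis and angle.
axis = (-1, 0, 0), θ = 7π/6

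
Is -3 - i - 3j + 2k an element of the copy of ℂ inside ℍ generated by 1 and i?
No. The quaternion -3 - i - 3j + 2k has j-coefficient y = -3 and k-coefficient z = 2, not both zero, so it does not lie in the complex subalgebra spanned by 1 and i.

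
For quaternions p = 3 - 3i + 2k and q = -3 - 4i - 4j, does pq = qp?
No: pq = -21 + 5i - 20j + 6k ≠ -21 - 11i - 4j - 18k = qp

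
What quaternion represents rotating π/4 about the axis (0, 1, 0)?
0.9239 + 0.3827j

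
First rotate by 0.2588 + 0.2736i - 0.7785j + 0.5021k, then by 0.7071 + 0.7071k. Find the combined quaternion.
-0.172 + 0.7439i - 0.357j + 0.538k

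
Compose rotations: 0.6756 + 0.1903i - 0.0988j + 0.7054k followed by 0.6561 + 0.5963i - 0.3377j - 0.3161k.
0.5194 + 0.2583i - 0.7738j + 0.2546k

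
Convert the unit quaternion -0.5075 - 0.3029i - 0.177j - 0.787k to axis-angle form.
axis = (-0.3515, -0.2054, -0.9134), θ = 241°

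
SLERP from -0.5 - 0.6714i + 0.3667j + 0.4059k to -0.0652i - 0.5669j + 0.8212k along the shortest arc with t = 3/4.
-0.174 - 0.2911i - 0.3715j + 0.8643k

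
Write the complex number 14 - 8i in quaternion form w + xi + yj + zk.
14 - 8i + 0j + 0k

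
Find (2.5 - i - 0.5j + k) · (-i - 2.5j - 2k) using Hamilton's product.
-0.25 + i - 9.25j - 3k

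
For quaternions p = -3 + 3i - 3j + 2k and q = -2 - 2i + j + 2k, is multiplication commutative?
No: pq = 11 - 8i - 7j - 13k ≠ 11 + 8i + 13j - 7k = qp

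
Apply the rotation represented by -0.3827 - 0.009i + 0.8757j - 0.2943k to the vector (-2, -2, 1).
(1.231, -2.595, -0.868)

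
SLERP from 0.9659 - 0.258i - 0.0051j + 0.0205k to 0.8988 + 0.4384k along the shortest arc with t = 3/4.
0.9379 - 0.0671i - 0.0013j + 0.3403k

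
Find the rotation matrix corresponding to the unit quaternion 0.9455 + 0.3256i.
[[1, 0, 0], [0, 0.788, -0.6157], [0, 0.6157, 0.788]]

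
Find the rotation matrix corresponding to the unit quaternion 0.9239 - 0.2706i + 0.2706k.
[[0.8536, -0.5, -0.1464], [0.5, 0.7071, 0.5], [-0.1464, -0.5, 0.8536]]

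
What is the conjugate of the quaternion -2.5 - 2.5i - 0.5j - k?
-2.5 + 2.5i + 0.5j + k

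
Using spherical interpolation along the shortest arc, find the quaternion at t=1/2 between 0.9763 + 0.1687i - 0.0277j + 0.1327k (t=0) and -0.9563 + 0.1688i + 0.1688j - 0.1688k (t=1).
0.9831 - 0.0001i - 0.1j + 0.1534k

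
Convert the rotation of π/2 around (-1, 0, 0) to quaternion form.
0.7071 - 0.7071i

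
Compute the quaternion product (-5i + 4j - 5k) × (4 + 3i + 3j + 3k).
18 + 7i + 16j - 47k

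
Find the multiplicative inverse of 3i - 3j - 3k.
-0.1111i + 0.1111j + 0.1111k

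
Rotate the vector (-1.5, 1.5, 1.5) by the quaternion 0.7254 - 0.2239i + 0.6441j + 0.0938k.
(0.473, 2.22, 1.264)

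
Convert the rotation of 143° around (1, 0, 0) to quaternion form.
0.3173 + 0.9483i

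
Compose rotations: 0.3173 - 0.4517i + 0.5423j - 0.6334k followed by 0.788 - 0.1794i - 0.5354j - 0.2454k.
0.3039 + 0.0593i + 0.2547j - 0.9161k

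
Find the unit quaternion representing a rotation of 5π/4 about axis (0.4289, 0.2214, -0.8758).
-0.3827 + 0.3963i + 0.2045j - 0.8091k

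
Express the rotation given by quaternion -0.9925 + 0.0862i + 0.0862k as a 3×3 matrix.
[[0.9851, 0.1711, 0.0149], [-0.1711, 0.9703, 0.1711], [0.0149, -0.1711, 0.9851]]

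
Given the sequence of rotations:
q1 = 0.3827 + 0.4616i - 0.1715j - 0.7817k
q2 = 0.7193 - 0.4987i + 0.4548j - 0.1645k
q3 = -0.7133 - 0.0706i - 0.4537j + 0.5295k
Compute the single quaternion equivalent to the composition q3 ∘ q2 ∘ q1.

q2 · q1 = 0.4549 - 0.2426i - 0.4151j - 0.7496k
q3 · q2 · q1 = -0.133 + 0.7008i - 0.0917j + 0.6948k
-0.133 + 0.7008i - 0.0917j + 0.6948k


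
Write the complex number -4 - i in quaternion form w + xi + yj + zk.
-4 - i + 0j + 0k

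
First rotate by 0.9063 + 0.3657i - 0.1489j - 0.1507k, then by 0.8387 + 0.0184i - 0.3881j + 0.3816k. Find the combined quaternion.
0.7531 + 0.4387i - 0.3343j + 0.3586k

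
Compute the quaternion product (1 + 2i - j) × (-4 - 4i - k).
4 - 11i + 6j - 5k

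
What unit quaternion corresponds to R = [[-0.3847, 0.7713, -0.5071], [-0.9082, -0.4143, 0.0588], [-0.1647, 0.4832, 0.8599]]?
0.515 + 0.206i - 0.1662j - 0.8153k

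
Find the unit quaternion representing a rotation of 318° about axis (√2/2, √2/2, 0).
-0.9336 + 0.2534i + 0.2534j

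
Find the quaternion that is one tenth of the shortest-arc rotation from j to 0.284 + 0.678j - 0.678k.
0.0319 + 0.9966j - 0.0761k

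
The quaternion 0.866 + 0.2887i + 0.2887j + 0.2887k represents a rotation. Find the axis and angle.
axis = (√3/3, √3/3, √3/3), θ = π/3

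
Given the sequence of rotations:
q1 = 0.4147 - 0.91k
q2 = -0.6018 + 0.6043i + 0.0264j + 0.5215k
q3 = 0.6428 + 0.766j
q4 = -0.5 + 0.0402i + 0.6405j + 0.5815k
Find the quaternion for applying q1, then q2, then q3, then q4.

q2 · q1 = 0.225 + 0.2266i + 0.5609j + 0.7639k
q3 · q2 · q1 = -0.285 + 0.7308i + 0.5329j + 0.3175k
q4 · q3 · q2 · q1 = -0.4128 - 0.4834i - 0.0368j - 0.7711k
-0.4128 - 0.4834i - 0.0368j - 0.7711k


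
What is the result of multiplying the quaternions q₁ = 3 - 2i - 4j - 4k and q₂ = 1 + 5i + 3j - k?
21 + 29i - 17j + 7k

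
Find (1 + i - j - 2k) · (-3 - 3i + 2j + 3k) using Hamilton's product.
8 - 5i + 8j + 8k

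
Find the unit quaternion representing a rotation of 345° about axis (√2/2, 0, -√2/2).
-0.9914 + 0.0923i - 0.0923k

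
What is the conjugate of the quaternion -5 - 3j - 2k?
-5 + 3j + 2k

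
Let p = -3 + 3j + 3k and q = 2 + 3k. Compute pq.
-15 + 9i + 6j - 3k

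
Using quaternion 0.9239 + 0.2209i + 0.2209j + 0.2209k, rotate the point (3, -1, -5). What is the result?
(0.196, 2.265, -5.462)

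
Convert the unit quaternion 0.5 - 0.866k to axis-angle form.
axis = (0, 0, -1), θ = 2π/3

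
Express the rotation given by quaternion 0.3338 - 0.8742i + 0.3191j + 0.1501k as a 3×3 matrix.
[[0.7513, -0.6581, -0.0494], [-0.4577, -0.5735, 0.6794], [-0.4755, -0.4878, -0.7321]]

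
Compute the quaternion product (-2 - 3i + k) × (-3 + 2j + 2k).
4 + 7i + 2j - 13k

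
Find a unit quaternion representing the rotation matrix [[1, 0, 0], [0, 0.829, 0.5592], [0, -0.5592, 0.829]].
0.9563 - 0.2924i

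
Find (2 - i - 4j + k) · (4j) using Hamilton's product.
16 - 4i + 8j - 4k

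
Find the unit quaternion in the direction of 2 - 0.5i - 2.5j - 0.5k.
0.61 - 0.1525i - 0.7625j - 0.1525k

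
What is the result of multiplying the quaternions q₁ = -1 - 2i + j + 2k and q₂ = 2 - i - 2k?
-5i - 4j + 7k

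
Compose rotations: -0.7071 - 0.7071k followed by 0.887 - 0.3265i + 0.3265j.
-0.6272 - 0.4617j - 0.6272k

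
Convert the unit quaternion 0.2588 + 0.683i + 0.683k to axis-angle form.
axis = (√2/2, 0, √2/2), θ = 5π/6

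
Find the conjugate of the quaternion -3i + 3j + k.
3i - 3j - k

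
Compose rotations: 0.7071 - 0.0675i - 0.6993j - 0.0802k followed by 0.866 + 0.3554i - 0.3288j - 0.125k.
0.3964 + 0.1318i - 0.8011j - 0.4286k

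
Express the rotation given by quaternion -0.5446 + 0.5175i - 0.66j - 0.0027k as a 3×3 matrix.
[[0.1288, -0.686, 0.7161], [-0.6802, 0.4644, 0.5672], [-0.7217, -0.5601, -0.4068]]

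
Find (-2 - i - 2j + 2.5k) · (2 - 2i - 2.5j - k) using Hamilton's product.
-8.5 + 10.25i - 5j + 5.5k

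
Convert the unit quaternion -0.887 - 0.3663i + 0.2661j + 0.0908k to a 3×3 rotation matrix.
[[0.8419, -0.0339, -0.5386], [-0.356, 0.7152, -0.6015], [0.4055, 0.6981, 0.59]]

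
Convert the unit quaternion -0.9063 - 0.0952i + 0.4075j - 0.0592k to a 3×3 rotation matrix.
[[0.6609, -0.1849, -0.7274], [0.0297, 0.9749, -0.2208], [0.7499, 0.1243, 0.6498]]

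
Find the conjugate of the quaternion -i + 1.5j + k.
i - 1.5j - k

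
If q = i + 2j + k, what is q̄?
-i - 2j - k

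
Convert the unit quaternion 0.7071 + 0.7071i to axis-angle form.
axis = (1, 0, 0), θ = π/2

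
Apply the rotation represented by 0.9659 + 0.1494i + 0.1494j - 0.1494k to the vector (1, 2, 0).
(1.577, 1.577, 0.155)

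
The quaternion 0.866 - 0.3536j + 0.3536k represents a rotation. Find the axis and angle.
axis = (0, -√2/2, √2/2), θ = π/3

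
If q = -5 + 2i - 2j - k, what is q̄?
-5 - 2i + 2j + k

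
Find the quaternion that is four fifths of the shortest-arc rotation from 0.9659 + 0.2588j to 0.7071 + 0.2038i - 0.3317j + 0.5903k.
0.8203 + 0.1722i - 0.2205j + 0.4988k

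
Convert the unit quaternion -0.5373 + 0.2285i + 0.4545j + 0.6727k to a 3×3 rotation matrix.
[[-0.3182, 0.9306, -0.181], [-0.5152, -0.0095, 0.857], [0.7958, 0.3659, 0.4824]]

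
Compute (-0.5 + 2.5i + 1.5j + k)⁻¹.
-0.0513 - 0.2564i - 0.1538j - 0.1026k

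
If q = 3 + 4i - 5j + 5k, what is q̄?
3 - 4i + 5j - 5k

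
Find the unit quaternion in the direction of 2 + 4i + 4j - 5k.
0.2561 + 0.5121i + 0.5121j - 0.6402k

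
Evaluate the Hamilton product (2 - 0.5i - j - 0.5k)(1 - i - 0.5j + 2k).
2 - 4.75i - 0.5j + 2.75k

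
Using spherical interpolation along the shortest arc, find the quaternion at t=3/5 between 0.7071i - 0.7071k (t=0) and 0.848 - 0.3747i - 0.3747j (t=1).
-0.6195 + 0.6388i + 0.2737j - 0.365k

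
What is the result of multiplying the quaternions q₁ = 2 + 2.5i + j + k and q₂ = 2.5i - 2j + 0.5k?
-4.75 + 7.5i - 2.75j - 6.5k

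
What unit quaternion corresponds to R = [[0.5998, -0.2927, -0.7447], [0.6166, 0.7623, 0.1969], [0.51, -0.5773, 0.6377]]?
0.866 - 0.2235i - 0.3622j + 0.2625k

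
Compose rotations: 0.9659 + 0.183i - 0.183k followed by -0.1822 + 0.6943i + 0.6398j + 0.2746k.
-0.2528 + 0.5202i + 0.7953j + 0.1815k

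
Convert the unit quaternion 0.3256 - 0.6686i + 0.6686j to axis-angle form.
axis = (-√2/2, √2/2, 0), θ = 142°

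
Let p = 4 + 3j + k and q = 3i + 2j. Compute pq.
-6 + 10i + 11j - 9k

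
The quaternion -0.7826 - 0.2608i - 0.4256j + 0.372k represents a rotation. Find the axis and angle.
axis = (-0.4189, -0.6837, 0.5976), θ = 283°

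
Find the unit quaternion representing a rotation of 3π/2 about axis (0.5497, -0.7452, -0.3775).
-0.7071 + 0.3887i - 0.5269j - 0.2669k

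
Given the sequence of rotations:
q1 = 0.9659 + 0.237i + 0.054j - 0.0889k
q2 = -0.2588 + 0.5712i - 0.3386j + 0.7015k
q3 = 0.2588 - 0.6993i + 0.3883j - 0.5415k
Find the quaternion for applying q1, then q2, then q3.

q2 · q1 = -0.3047 + 0.4826i - 0.124j + 0.8117k
q3 · q2 · q1 = 0.7463 + 0.586i + 0.1559j + 0.2744k
0.7463 + 0.586i + 0.1559j + 0.2744k


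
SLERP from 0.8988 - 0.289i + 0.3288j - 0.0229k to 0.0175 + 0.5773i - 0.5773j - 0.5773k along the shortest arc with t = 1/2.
0.5408 - 0.5316i + 0.556j + 0.3402k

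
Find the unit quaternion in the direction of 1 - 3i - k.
0.3015 - 0.9045i - 0.3015k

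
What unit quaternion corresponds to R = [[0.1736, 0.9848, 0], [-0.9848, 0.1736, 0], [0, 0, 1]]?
0.766 - 0.6428k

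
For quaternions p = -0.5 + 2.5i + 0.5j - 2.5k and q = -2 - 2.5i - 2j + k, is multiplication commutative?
No: pq = 10.75 - 8.25i + 3.75j + 0.75k ≠ 10.75 + 0.75i - 3.75j + 8.25k = qp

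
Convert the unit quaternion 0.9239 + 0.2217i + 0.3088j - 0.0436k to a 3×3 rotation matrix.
[[0.8055, 0.2175, 0.5513], [0.0564, 0.8979, -0.4366], [-0.5899, 0.3827, 0.711]]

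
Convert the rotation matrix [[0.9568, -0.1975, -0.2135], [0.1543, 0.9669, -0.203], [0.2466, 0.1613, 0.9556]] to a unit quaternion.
0.9848 + 0.0925i - 0.1168j + 0.0893k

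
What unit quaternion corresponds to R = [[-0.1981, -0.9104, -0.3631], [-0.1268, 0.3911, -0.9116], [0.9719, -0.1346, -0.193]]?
-0.5 - 0.3885i + 0.6675j - 0.3918k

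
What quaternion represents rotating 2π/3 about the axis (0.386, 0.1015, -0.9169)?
0.5 + 0.3343i + 0.0879j - 0.7941k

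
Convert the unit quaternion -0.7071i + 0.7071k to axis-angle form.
axis = (-√2/2, 0, √2/2), θ = π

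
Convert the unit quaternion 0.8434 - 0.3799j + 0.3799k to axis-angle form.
axis = (0, -√2/2, √2/2), θ = 65°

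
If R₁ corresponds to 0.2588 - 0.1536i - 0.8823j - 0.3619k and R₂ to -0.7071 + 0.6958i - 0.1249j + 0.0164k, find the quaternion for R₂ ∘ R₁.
-0.1804 + 0.3484i + 0.8408j - 0.3729k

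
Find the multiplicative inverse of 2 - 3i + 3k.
0.0909 + 0.1364i - 0.1364k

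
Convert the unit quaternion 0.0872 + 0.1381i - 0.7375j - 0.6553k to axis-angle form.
axis = (0.1386, -0.7403, -0.6578), θ = 170°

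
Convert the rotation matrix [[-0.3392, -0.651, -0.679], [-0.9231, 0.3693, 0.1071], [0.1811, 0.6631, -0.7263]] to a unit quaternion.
-0.2756 - 0.5044i + 0.7802j + 0.2468k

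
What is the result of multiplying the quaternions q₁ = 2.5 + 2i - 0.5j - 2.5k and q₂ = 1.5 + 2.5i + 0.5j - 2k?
-6 + 11.5i - 1.75j - 6.5k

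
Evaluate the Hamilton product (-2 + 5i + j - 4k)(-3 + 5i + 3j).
-22 - 13i - 29j + 22k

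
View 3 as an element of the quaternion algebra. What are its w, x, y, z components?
3 + 0i + 0j + 0k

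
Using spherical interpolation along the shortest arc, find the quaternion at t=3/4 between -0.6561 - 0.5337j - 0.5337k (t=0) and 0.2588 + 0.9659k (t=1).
-0.3866 - 0.1484j - 0.9102k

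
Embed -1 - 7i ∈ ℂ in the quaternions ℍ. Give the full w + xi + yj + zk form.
-1 - 7i + 0j + 0k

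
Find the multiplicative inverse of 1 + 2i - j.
0.1667 - 0.3333i + 0.1667j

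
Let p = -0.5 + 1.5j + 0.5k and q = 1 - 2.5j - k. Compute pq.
3.75 - 0.25i + 2.75j + k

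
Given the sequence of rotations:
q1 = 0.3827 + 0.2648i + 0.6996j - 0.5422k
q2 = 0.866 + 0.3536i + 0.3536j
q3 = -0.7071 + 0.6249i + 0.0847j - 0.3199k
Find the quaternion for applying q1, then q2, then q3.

q2 · q1 = -0.0096 + 0.1729i + 0.9329j - 0.3158k
q3 · q2 · q1 = -0.2813 + 0.1434i - 0.5184j + 0.7947k
-0.2813 + 0.1434i - 0.5184j + 0.7947k


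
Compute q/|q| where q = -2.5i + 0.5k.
-0.9806i + 0.1961k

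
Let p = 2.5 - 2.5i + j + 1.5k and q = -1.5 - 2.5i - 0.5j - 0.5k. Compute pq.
-8.75 - 2.25i - 7.75j + 0.25k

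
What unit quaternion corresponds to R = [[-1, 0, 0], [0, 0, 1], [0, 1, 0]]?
0.7071j + 0.7071k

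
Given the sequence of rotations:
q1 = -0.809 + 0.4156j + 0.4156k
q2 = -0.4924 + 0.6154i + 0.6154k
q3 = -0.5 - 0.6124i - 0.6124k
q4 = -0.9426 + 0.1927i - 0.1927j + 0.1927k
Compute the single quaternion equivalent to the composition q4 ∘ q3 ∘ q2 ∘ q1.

q2 · q1 = 0.1426 - 0.7536i - 0.4604j - 0.4467k
q3 · q2 · q1 = -0.8064 + 0.0075i + 0.4181j + 0.418k
q4 · q3 · q2 · q1 = 0.7587 - 0.3236i - 0.3178j - 0.4674k
0.7587 - 0.3236i - 0.3178j - 0.4674k


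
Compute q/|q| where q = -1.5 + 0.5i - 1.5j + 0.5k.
-0.6708 + 0.2236i - 0.6708j + 0.2236k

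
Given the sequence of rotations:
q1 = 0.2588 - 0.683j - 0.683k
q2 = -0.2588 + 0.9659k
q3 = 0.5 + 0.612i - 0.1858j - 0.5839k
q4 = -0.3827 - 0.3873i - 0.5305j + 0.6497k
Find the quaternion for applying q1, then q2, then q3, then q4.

q2 · q1 = 0.5927 + 0.6597i + 0.1768j + 0.4267k
q3 · q2 · q1 = 0.1746 + 0.7165i - 0.6681j + 0.098k
q4 · q3 · q2 · q1 = -0.2074 + 0.0402i + 0.6665j + 0.7148k
-0.2074 + 0.0402i + 0.6665j + 0.7148k


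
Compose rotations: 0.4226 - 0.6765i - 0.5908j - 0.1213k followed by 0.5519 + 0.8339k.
0.3344 + 0.1193i - 0.8902j + 0.2855k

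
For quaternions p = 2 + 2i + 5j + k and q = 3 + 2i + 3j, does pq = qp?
No: pq = -13 + 7i + 23j - k ≠ -13 + 13i + 19j + 7k = qp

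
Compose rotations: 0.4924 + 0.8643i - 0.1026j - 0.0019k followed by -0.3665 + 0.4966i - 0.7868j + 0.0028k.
-0.6904 - 0.0705i - 0.3465j + 0.6312k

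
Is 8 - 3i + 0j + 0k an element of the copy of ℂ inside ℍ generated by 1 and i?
Yes. The quaternion 8 - 3i has j- and k-coefficients y = z = 0, so it lies in the complex subalgebra spanned by 1 and i.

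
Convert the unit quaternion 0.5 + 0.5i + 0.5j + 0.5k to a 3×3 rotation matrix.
[[0, 0, 1], [1, 0, 0], [0, 1, 0]]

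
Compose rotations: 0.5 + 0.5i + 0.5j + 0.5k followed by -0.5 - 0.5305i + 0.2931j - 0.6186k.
0.178 - 0.0594i - 0.1475j - 0.9711k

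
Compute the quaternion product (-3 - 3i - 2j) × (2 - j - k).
-8 - 4i - 4j + 6k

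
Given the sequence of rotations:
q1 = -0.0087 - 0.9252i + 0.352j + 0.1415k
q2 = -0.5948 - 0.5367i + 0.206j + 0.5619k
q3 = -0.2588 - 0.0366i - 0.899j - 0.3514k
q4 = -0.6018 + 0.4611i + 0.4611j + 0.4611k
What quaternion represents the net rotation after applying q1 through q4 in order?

q2 · q1 = -0.6434 + 0.3863i - 0.6551j - 0.0874k
q3 · q2 · q1 = -0.439 - 0.2281i + 0.609j + 0.62k
q4 · q3 · q2 · q1 = -0.1973 - 0.0601i - 0.96j - 0.1896k
-0.1973 - 0.0601i - 0.96j - 0.1896k


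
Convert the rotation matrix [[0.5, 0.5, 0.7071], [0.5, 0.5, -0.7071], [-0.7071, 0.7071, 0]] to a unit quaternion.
0.7071 + 0.5i + 0.5j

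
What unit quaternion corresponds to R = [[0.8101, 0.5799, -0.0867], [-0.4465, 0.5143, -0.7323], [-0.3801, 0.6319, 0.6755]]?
0.866 + 0.3938i + 0.0847j - 0.2963k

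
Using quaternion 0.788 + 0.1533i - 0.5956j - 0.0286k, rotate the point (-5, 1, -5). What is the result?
(3.155, 3.127, -5.591)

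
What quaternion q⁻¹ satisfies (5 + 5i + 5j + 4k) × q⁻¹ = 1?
0.0549 - 0.0549i - 0.0549j - 0.044k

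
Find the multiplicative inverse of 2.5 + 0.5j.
0.3846 - 0.0769j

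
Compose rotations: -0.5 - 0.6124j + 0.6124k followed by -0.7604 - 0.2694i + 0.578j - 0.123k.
0.8095 + 0.4133i + 0.3416j - 0.2392k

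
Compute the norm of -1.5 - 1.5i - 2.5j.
3.279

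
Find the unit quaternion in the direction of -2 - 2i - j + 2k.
-0.5547 - 0.5547i - 0.2774j + 0.5547k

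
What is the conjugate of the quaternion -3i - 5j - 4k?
3i + 5j + 4k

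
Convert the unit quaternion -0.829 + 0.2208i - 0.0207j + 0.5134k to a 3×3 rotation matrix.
[[0.472, 0.8421, 0.261], [-0.8604, 0.3753, 0.3448], [0.1924, -0.3873, 0.9016]]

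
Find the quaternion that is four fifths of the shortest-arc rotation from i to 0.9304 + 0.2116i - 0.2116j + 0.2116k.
0.8423 + 0.466i - 0.1916j + 0.1916k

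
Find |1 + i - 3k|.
√11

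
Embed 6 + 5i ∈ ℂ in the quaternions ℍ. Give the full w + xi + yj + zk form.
6 + 5i + 0j + 0k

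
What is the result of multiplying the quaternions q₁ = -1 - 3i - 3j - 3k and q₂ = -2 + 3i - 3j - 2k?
-4 - 6j + 26k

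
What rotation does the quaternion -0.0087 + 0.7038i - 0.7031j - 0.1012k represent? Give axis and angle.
axis = (0.7038, -0.7031, -0.1012), θ = 181°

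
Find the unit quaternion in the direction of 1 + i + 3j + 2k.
0.2582 + 0.2582i + 0.7746j + 0.5164k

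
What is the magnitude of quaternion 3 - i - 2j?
√14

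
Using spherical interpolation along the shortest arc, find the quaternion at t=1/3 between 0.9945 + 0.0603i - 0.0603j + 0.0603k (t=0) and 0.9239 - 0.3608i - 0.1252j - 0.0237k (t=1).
0.9925 - 0.0829i - 0.0839j + 0.0328k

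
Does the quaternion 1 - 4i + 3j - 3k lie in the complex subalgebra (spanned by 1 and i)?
No. The quaternion 1 - 4i + 3j - 3k has j-coefficient y = 3 and k-coefficient z = -3, not both zero, so it does not lie in the complex subalgebra spanned by 1 and i.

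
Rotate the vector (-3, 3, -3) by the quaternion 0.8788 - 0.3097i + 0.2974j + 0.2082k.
(-5.041, -0.385, -1.2)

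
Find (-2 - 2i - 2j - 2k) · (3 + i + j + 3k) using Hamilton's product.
4 - 12i - 4j - 12k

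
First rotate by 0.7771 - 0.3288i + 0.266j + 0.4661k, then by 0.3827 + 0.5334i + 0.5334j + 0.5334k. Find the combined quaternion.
0.0823 + 0.3954i + 0.0923j + 0.9101k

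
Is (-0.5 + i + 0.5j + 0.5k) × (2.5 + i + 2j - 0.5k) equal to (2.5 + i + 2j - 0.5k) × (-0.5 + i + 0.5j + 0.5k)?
No: pq = -3 + 0.75i + 1.25j + 3k ≠ -3 + 3.25i - 0.75j = qp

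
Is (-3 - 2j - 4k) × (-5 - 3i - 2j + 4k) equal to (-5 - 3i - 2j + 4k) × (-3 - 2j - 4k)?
No: pq = 27 - 7i + 28j + 2k ≠ 27 + 25i + 4j + 14k = qp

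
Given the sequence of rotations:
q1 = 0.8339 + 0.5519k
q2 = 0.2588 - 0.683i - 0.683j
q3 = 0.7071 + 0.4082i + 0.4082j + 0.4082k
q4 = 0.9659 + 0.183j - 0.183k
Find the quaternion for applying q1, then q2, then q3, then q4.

q2 · q1 = 0.2158 - 0.9465i - 0.1926j + 0.1428k
q3 · q2 · q1 = 0.5593 - 0.4443i - 0.4928j + 0.4968k
q4 · q3 · q2 · q1 = 0.7213 - 0.4284i - 0.2923j + 0.4588k
0.7213 - 0.4284i - 0.2923j + 0.4588k


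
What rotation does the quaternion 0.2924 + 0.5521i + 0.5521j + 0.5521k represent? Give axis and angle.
axis = (√3/3, √3/3, √3/3), θ = 146°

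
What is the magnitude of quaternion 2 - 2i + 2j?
√12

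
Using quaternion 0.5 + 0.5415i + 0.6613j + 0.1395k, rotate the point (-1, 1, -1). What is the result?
(-0.322, -0.124, 1.697)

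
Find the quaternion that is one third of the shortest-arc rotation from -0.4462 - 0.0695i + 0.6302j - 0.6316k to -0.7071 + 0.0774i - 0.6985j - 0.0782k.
-0.037 - 0.0954i + 0.8637j - 0.4935k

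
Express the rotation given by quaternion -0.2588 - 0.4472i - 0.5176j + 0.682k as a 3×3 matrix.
[[-0.4661, 0.8159, -0.3421], [0.1099, -0.3302, -0.9375], [-0.8779, -0.4745, 0.0642]]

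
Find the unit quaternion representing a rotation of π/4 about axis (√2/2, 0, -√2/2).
0.9239 + 0.2706i - 0.2706k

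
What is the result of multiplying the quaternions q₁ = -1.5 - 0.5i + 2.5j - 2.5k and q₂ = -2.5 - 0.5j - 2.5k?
-1.25 - 6.25i - 6.75j + 10.25k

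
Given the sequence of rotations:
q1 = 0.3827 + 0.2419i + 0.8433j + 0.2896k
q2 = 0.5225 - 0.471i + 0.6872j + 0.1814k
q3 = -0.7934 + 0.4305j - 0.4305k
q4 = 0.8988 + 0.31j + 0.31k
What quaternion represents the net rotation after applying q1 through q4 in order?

q2 · q1 = -0.3182 - 0.0078i + 0.8839j - 0.3427k
q3 · q2 · q1 = -0.2756 + 0.2392i - 0.8349j + 0.4122k
q4 · q3 · q2 · q1 = -0.1167 + 0.6016i - 0.7617j + 0.2109k
-0.1167 + 0.6016i - 0.7617j + 0.2109k


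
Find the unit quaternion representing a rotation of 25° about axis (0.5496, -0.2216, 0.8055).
0.9763 + 0.119i - 0.048j + 0.1743k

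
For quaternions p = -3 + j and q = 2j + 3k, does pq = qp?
No: pq = -2 + 3i - 6j - 9k ≠ -2 - 3i - 6j - 9k = qp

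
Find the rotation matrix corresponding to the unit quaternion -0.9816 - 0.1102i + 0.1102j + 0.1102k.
[[0.9514, 0.1921, -0.2406], [-0.2406, 0.9514, -0.1921], [0.1921, 0.2406, 0.9514]]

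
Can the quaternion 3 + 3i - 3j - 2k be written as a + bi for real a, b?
No. The quaternion 3 + 3i - 3j - 2k has j-coefficient y = -3 and k-coefficient z = -2, not both zero, so it does not lie in the complex subalgebra spanned by 1 and i.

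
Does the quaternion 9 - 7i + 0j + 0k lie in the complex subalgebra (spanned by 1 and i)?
Yes. The quaternion 9 - 7i has j- and k-coefficients y = z = 0, so it lies in the complex subalgebra spanned by 1 and i.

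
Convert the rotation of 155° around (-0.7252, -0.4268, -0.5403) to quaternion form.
0.2164 - 0.708i - 0.4167j - 0.5275k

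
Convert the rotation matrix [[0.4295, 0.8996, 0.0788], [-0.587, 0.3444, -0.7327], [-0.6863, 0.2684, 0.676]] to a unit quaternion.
0.7826 + 0.3198i + 0.2444j - 0.4749k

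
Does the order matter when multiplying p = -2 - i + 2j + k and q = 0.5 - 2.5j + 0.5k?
Yes: pq = 3.5 + 3i + 6.5j + 2k ≠ 3.5 - 4i + 5.5j - 3k = qp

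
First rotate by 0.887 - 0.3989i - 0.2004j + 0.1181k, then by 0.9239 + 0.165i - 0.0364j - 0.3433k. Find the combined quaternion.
0.9186 - 0.2953i - 0.1j - 0.243k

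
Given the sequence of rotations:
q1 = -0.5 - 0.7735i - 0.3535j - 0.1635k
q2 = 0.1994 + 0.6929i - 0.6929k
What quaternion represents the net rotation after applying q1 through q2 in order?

q2 · q1 = 0.323 - 0.7456i + 0.5788j + 0.0689k
0.323 - 0.7456i + 0.5788j + 0.0689k


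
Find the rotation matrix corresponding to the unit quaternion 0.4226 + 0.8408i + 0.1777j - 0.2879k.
[[0.7711, 0.5422, -0.3339], [0.0555, -0.5797, -0.813], [-0.6343, 0.6083, -0.477]]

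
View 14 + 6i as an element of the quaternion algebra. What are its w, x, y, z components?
14 + 6i + 0j + 0k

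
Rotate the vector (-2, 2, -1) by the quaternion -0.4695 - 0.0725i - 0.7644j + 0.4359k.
(1.483, 2.55, 0.544)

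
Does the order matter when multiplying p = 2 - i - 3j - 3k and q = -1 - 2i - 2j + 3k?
Yes: pq = -1 - 18i + 8j + 5k ≠ -1 + 12i - 10j + 13k = qp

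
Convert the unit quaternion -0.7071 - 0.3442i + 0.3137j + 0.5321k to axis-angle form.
axis = (-0.4868, 0.4436, 0.7525), θ = 3π/2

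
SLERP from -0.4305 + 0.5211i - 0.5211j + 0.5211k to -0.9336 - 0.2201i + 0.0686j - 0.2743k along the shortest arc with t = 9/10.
-0.9719 - 0.1379i - 0.0096j - 0.1906k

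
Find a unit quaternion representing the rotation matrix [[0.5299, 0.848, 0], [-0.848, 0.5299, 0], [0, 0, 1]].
0.8746 - 0.4848k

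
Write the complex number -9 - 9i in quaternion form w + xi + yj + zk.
-9 - 9i + 0j + 0k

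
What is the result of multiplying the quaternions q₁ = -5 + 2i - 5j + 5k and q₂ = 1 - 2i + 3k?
-16 - 3i - 21j - 20k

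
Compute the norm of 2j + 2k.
√8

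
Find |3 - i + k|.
√11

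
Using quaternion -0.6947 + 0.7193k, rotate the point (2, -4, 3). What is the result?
(-4.067, -1.86, 3)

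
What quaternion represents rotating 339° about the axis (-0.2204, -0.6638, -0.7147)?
-0.9833 - 0.0402i - 0.121j - 0.1302k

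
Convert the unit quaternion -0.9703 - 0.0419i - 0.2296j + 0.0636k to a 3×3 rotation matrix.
[[0.8865, 0.1427, 0.4402], [-0.1042, 0.9884, -0.1105], [-0.4509, 0.0521, 0.8911]]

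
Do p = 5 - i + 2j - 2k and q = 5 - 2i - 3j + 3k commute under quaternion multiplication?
No: pq = 35 - 15i + 2j + 12k ≠ 35 - 15i - 12j - 2k = qp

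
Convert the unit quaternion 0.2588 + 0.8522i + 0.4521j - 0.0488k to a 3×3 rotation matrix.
[[0.5864, 0.7958, 0.1508], [0.7453, -0.4573, -0.4852], [-0.3172, 0.397, -0.8613]]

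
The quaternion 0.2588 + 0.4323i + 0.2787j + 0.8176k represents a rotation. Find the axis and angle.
axis = (0.4475, 0.2885, 0.8464), θ = 5π/6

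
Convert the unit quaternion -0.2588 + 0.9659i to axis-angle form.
axis = (1, 0, 0), θ = 7π/6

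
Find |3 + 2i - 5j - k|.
√39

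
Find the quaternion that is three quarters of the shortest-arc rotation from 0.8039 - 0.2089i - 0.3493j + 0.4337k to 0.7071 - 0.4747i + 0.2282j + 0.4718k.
0.7628 - 0.4236i + 0.0832j + 0.4815k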